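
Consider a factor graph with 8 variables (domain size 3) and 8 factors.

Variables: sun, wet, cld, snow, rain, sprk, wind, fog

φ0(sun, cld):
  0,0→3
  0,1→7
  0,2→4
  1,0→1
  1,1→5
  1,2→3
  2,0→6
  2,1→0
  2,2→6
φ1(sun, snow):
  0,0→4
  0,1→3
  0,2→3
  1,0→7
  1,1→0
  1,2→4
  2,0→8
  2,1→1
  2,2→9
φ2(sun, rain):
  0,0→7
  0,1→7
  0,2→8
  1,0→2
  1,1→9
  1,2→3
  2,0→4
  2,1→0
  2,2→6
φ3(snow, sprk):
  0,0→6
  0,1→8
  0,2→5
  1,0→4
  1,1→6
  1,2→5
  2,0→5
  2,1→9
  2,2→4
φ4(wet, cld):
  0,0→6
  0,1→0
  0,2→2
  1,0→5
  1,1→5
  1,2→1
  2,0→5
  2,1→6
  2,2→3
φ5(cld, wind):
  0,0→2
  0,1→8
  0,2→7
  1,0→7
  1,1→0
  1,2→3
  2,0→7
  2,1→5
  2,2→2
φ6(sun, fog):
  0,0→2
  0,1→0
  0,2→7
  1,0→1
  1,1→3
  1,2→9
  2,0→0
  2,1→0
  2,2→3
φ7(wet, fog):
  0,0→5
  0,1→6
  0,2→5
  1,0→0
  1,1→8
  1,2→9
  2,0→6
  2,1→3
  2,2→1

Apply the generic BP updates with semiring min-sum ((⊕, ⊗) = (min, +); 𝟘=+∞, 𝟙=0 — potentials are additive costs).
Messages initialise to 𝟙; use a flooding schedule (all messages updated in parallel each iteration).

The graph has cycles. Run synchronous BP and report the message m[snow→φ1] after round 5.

message @ round 5 = [5, 4, 4]

init: all messages = 𝟙 over 3 values
r1 m[φ0→sun] = [3, 1, 0]
r1 m[φ0→cld] = [1, 0, 3]
r1 m[φ1→sun] = [3, 0, 1]
r1 m[φ1→snow] = [4, 0, 3]
r1 m[φ2→sun] = [7, 2, 0]
r1 m[φ2→rain] = [2, 0, 3]
r1 m[φ3→snow] = [5, 4, 4]
r1 m[φ3→sprk] = [4, 6, 4]
r1 m[φ4→wet] = [0, 1, 3]
r1 m[φ4→cld] = [5, 0, 1]
r1 m[φ5→cld] = [2, 0, 2]
r1 m[φ5→wind] = [2, 0, 2]
r1 m[φ6→sun] = [0, 1, 0]
r1 m[φ6→fog] = [0, 0, 3]
r1 m[φ7→wet] = [5, 0, 1]
r1 m[φ7→fog] = [0, 3, 1]
r1 m[sun→φ0] = [0, 0, 0]
r1 m[sun→φ1] = [0, 0, 0]
r1 m[sun→φ2] = [0, 0, 0]
r1 m[sun→φ6] = [0, 0, 0]
r1 m[wet→φ4] = [0, 0, 0]
r1 m[wet→φ7] = [0, 0, 0]
r1 m[cld→φ0] = [0, 0, 0]
r1 m[cld→φ4] = [0, 0, 0]
r1 m[cld→φ5] = [0, 0, 0]
r1 m[snow→φ1] = [0, 0, 0]
r1 m[snow→φ3] = [0, 0, 0]
r1 m[rain→φ2] = [0, 0, 0]
r1 m[sprk→φ3] = [0, 0, 0]
r1 m[wind→φ5] = [0, 0, 0]
r1 m[fog→φ6] = [0, 0, 0]
r1 m[fog→φ7] = [0, 0, 0]
r2 m[φ0→sun] = [3, 1, 0]
r2 m[φ0→cld] = [1, 0, 3]
r2 m[φ1→sun] = [3, 0, 1]
r2 m[φ1→snow] = [4, 0, 3]
r2 m[φ2→sun] = [7, 2, 0]
r2 m[φ2→rain] = [2, 0, 3]
r2 m[φ3→snow] = [5, 4, 4]
r2 m[φ3→sprk] = [4, 6, 4]
r2 m[φ4→wet] = [0, 1, 3]
r2 m[φ4→cld] = [5, 0, 1]
r2 m[φ5→cld] = [2, 0, 2]
r2 m[φ5→wind] = [2, 0, 2]
r2 m[φ6→sun] = [0, 1, 0]
r2 m[φ6→fog] = [0, 0, 3]
r2 m[φ7→wet] = [5, 0, 1]
r2 m[φ7→fog] = [0, 3, 1]
r2 m[sun→φ0] = [10, 3, 1]
r2 m[sun→φ1] = [10, 4, 0]
r2 m[sun→φ2] = [6, 2, 1]
r2 m[sun→φ6] = [13, 3, 1]
r2 m[wet→φ4] = [5, 0, 1]
r2 m[wet→φ7] = [0, 1, 3]
r2 m[cld→φ0] = [7, 0, 3]
r2 m[cld→φ4] = [3, 0, 5]
r2 m[cld→φ5] = [6, 0, 4]
r2 m[snow→φ1] = [5, 4, 4]
r2 m[snow→φ3] = [4, 0, 3]
r2 m[rain→φ2] = [0, 0, 0]
r2 m[sprk→φ3] = [0, 0, 0]
r2 m[wind→φ5] = [0, 0, 0]
r2 m[fog→φ6] = [0, 3, 1]
r2 m[fog→φ7] = [0, 0, 3]
r3 m[φ0→sun] = [7, 5, 0]
r3 m[φ0→cld] = [4, 1, 6]
r3 m[φ1→sun] = [7, 4, 5]
r3 m[φ1→snow] = [8, 1, 8]
r3 m[φ2→sun] = [7, 2, 0]
r3 m[φ2→rain] = [4, 1, 5]
r3 m[φ3→snow] = [5, 4, 4]
r3 m[φ3→sprk] = [4, 6, 5]
r3 m[φ4→wet] = [0, 5, 6]
r3 m[φ4→cld] = [5, 5, 1]
r3 m[φ5→cld] = [2, 0, 2]
r3 m[φ5→wind] = [7, 0, 3]
r3 m[φ6→sun] = [2, 1, 0]
r3 m[φ6→fog] = [1, 1, 4]
r3 m[φ7→wet] = [5, 0, 3]
r3 m[φ7→fog] = [1, 6, 4]
r3 m[sun→φ0] = [10, 3, 1]
r3 m[sun→φ1] = [10, 4, 0]
r3 m[sun→φ2] = [6, 2, 1]
r3 m[sun→φ6] = [13, 3, 1]
r3 m[wet→φ4] = [5, 0, 1]
r3 m[wet→φ7] = [0, 1, 3]
r3 m[cld→φ0] = [7, 0, 3]
r3 m[cld→φ4] = [3, 0, 5]
r3 m[cld→φ5] = [6, 0, 4]
r3 m[snow→φ1] = [5, 4, 4]
r3 m[snow→φ3] = [4, 0, 3]
r3 m[rain→φ2] = [0, 0, 0]
r3 m[sprk→φ3] = [0, 0, 0]
r3 m[wind→φ5] = [0, 0, 0]
r3 m[fog→φ6] = [0, 3, 1]
r3 m[fog→φ7] = [0, 0, 3]
r4 m[φ0→sun] = [7, 5, 0]
r4 m[φ0→cld] = [4, 1, 6]
r4 m[φ1→sun] = [7, 4, 5]
r4 m[φ1→snow] = [8, 1, 8]
r4 m[φ2→sun] = [7, 2, 0]
r4 m[φ2→rain] = [4, 1, 5]
r4 m[φ3→snow] = [5, 4, 4]
r4 m[φ3→sprk] = [4, 6, 5]
r4 m[φ4→wet] = [0, 5, 6]
r4 m[φ4→cld] = [5, 5, 1]
r4 m[φ5→cld] = [2, 0, 2]
r4 m[φ5→wind] = [7, 0, 3]
r4 m[φ6→sun] = [2, 1, 0]
r4 m[φ6→fog] = [1, 1, 4]
r4 m[φ7→wet] = [5, 0, 3]
r4 m[φ7→fog] = [1, 6, 4]
r4 m[sun→φ0] = [16, 7, 5]
r4 m[sun→φ1] = [16, 8, 0]
r4 m[sun→φ2] = [16, 10, 5]
r4 m[sun→φ6] = [21, 11, 5]
r4 m[wet→φ4] = [5, 0, 3]
r4 m[wet→φ7] = [0, 5, 6]
r4 m[cld→φ0] = [7, 5, 3]
r4 m[cld→φ4] = [6, 1, 8]
r4 m[cld→φ5] = [9, 6, 7]
r4 m[snow→φ1] = [5, 4, 4]
r4 m[snow→φ3] = [8, 1, 8]
r4 m[rain→φ2] = [0, 0, 0]
r4 m[sprk→φ3] = [0, 0, 0]
r4 m[wind→φ5] = [0, 0, 0]
r4 m[fog→φ6] = [1, 6, 4]
r4 m[fog→φ7] = [1, 1, 4]
r5 m[φ0→sun] = [7, 6, 5]
r5 m[φ0→cld] = [8, 5, 10]
r5 m[φ1→sun] = [7, 4, 5]
r5 m[φ1→snow] = [8, 1, 9]
r5 m[φ2→sun] = [7, 2, 0]
r5 m[φ2→rain] = [9, 5, 11]
r5 m[φ3→snow] = [5, 4, 4]
r5 m[φ3→sprk] = [5, 7, 6]
r5 m[φ4→wet] = [1, 6, 7]
r5 m[φ4→cld] = [5, 5, 1]
r5 m[φ5→cld] = [2, 0, 2]
r5 m[φ5→wind] = [11, 6, 9]
r5 m[φ6→sun] = [3, 2, 1]
r5 m[φ6→fog] = [5, 5, 8]
r5 m[φ7→wet] = [6, 1, 4]
r5 m[φ7→fog] = [5, 6, 5]
r5 m[sun→φ0] = [16, 7, 5]
r5 m[sun→φ1] = [16, 8, 0]
r5 m[sun→φ2] = [16, 10, 5]
r5 m[sun→φ6] = [21, 11, 5]
r5 m[wet→φ4] = [5, 0, 3]
r5 m[wet→φ7] = [0, 5, 6]
r5 m[cld→φ0] = [7, 5, 3]
r5 m[cld→φ4] = [6, 1, 8]
r5 m[cld→φ5] = [9, 6, 7]
r5 m[snow→φ1] = [5, 4, 4]
r5 m[snow→φ3] = [8, 1, 8]
r5 m[rain→φ2] = [0, 0, 0]
r5 m[sprk→φ3] = [0, 0, 0]
r5 m[wind→φ5] = [0, 0, 0]
r5 m[fog→φ6] = [1, 6, 4]
r5 m[fog→φ7] = [1, 1, 4]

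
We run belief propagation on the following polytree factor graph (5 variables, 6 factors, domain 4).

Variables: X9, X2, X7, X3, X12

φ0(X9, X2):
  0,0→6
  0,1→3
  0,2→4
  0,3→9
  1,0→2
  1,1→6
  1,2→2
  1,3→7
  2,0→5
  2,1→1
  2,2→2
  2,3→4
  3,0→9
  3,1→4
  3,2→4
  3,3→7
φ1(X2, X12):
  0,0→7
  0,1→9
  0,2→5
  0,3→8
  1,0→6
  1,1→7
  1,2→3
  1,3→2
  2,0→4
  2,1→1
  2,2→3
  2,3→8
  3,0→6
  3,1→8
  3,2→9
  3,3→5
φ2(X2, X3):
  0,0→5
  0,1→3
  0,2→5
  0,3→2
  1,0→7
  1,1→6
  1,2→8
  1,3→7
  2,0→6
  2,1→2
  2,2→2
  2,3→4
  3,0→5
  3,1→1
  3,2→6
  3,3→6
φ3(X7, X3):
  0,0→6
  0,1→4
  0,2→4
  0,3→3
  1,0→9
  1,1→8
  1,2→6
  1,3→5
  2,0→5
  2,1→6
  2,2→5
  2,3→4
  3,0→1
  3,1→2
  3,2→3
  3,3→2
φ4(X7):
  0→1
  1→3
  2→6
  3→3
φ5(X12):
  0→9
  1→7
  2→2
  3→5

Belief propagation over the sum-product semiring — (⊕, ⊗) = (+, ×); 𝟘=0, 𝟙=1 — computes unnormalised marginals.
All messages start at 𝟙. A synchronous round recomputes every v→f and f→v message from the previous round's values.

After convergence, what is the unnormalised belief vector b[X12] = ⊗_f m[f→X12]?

b[X12] = [4497894, 4139590, 923768, 2186370]

init: all messages = 𝟙 over 4 values
r1 m[φ0→X9] = [22, 17, 12, 24]
r1 m[φ0→X2] = [22, 14, 12, 27]
r1 m[φ1→X2] = [29, 18, 16, 28]
r1 m[φ1→X12] = [23, 25, 20, 23]
r1 m[φ2→X2] = [15, 28, 14, 18]
r1 m[φ2→X3] = [23, 12, 21, 19]
r1 m[φ3→X7] = [17, 28, 20, 8]
r1 m[φ3→X3] = [21, 20, 18, 14]
r1 m[φ4→X7] = [1, 3, 6, 3]
r1 m[φ5→X12] = [9, 7, 2, 5]
r1 m[X9→φ0] = [1, 1, 1, 1]
r1 m[X2→φ0] = [1, 1, 1, 1]
r1 m[X2→φ1] = [1, 1, 1, 1]
r1 m[X2→φ2] = [1, 1, 1, 1]
r1 m[X7→φ3] = [1, 1, 1, 1]
r1 m[X7→φ4] = [1, 1, 1, 1]
r1 m[X3→φ2] = [1, 1, 1, 1]
r1 m[X3→φ3] = [1, 1, 1, 1]
r1 m[X12→φ1] = [1, 1, 1, 1]
r1 m[X12→φ5] = [1, 1, 1, 1]
r2 m[φ0→X9] = [22, 17, 12, 24]
r2 m[φ0→X2] = [22, 14, 12, 27]
r2 m[φ1→X2] = [29, 18, 16, 28]
r2 m[φ1→X12] = [23, 25, 20, 23]
r2 m[φ2→X2] = [15, 28, 14, 18]
r2 m[φ2→X3] = [23, 12, 21, 19]
r2 m[φ3→X7] = [17, 28, 20, 8]
r2 m[φ3→X3] = [21, 20, 18, 14]
r2 m[φ4→X7] = [1, 3, 6, 3]
r2 m[φ5→X12] = [9, 7, 2, 5]
r2 m[X9→φ0] = [1, 1, 1, 1]
r2 m[X2→φ0] = [435, 504, 224, 504]
r2 m[X2→φ1] = [330, 392, 168, 486]
r2 m[X2→φ2] = [638, 252, 192, 756]
r2 m[X7→φ3] = [1, 3, 6, 3]
r2 m[X7→φ4] = [17, 28, 20, 8]
r2 m[X3→φ2] = [21, 20, 18, 14]
r2 m[X3→φ3] = [23, 12, 21, 19]
r2 m[X12→φ1] = [9, 7, 2, 5]
r2 m[X12→φ5] = [23, 25, 20, 23]
r3 m[φ0→X9] = [9554, 7870, 5143, 10355]
r3 m[φ0→X2] = [22, 14, 12, 27]
r3 m[φ1→X2] = [176, 119, 89, 153]
r3 m[φ1→X12] = [8250, 9770, 7704, 7198]
r3 m[φ2→X2] = [283, 509, 258, 317]
r3 m[φ2→X3] = [9886, 4566, 10126, 8344]
r3 m[φ3→X7] = [327, 524, 368, 148]
r3 m[φ3→X3] = [66, 70, 61, 48]
r3 m[φ4→X7] = [1, 3, 6, 3]
r3 m[φ5→X12] = [9, 7, 2, 5]
r3 m[X9→φ0] = [1, 1, 1, 1]
r3 m[X2→φ0] = [435, 504, 224, 504]
r3 m[X2→φ1] = [330, 392, 168, 486]
r3 m[X2→φ2] = [638, 252, 192, 756]
r3 m[X7→φ3] = [1, 3, 6, 3]
r3 m[X7→φ4] = [17, 28, 20, 8]
r3 m[X3→φ2] = [21, 20, 18, 14]
r3 m[X3→φ3] = [23, 12, 21, 19]
r3 m[X12→φ1] = [9, 7, 2, 5]
r3 m[X12→φ5] = [23, 25, 20, 23]
r4 m[φ0→X9] = [9554, 7870, 5143, 10355]
r4 m[φ0→X2] = [22, 14, 12, 27]
r4 m[φ1→X2] = [176, 119, 89, 153]
r4 m[φ1→X12] = [8250, 9770, 7704, 7198]
r4 m[φ2→X2] = [283, 509, 258, 317]
r4 m[φ2→X3] = [9886, 4566, 10126, 8344]
r4 m[φ3→X7] = [327, 524, 368, 148]
r4 m[φ3→X3] = [66, 70, 61, 48]
r4 m[φ4→X7] = [1, 3, 6, 3]
r4 m[φ5→X12] = [9, 7, 2, 5]
r4 m[X9→φ0] = [1, 1, 1, 1]
r4 m[X2→φ0] = [49808, 60571, 22962, 48501]
r4 m[X2→φ1] = [6226, 7126, 3096, 8559]
r4 m[X2→φ2] = [3872, 1666, 1068, 4131]
r4 m[X7→φ3] = [1, 3, 6, 3]
r4 m[X7→φ4] = [327, 524, 368, 148]
r4 m[X3→φ2] = [66, 70, 61, 48]
r4 m[X3→φ3] = [9886, 4566, 10126, 8344]
r4 m[X12→φ1] = [9, 7, 2, 5]
r4 m[X12→φ5] = [8250, 9770, 7704, 7198]
r5 m[φ0→X9] = [1008918, 848473, 549539, 1121911]
r5 m[φ0→X2] = [22, 14, 12, 27]
r5 m[φ1→X2] = [176, 119, 89, 153]
r5 m[φ1→X12] = [150076, 177484, 138827, 131623]
r5 m[φ2→X2] = [941, 1706, 850, 1054]
r5 m[φ2→X3] = [58085, 27879, 59610, 48464]
r5 m[φ3→X7] = [143116, 227978, 160832, 66084]
r5 m[φ3→X3] = [66, 70, 61, 48]
r5 m[φ4→X7] = [1, 3, 6, 3]
r5 m[φ5→X12] = [9, 7, 2, 5]
r5 m[X9→φ0] = [1, 1, 1, 1]
r5 m[X2→φ0] = [49808, 60571, 22962, 48501]
r5 m[X2→φ1] = [6226, 7126, 3096, 8559]
r5 m[X2→φ2] = [3872, 1666, 1068, 4131]
r5 m[X7→φ3] = [1, 3, 6, 3]
r5 m[X7→φ4] = [327, 524, 368, 148]
r5 m[X3→φ2] = [66, 70, 61, 48]
r5 m[X3→φ3] = [9886, 4566, 10126, 8344]
r5 m[X12→φ1] = [9, 7, 2, 5]
r5 m[X12→φ5] = [8250, 9770, 7704, 7198]
r6 m[φ0→X9] = [1008918, 848473, 549539, 1121911]
r6 m[φ0→X2] = [22, 14, 12, 27]
r6 m[φ1→X2] = [176, 119, 89, 153]
r6 m[φ1→X12] = [150076, 177484, 138827, 131623]
r6 m[φ2→X2] = [941, 1706, 850, 1054]
r6 m[φ2→X3] = [58085, 27879, 59610, 48464]
r6 m[φ3→X7] = [143116, 227978, 160832, 66084]
r6 m[φ3→X3] = [66, 70, 61, 48]
r6 m[φ4→X7] = [1, 3, 6, 3]
r6 m[φ5→X12] = [9, 7, 2, 5]
r6 m[X9→φ0] = [1, 1, 1, 1]
r6 m[X2→φ0] = [165616, 203014, 75650, 161262]
r6 m[X2→φ1] = [20702, 23884, 10200, 28458]
r6 m[X2→φ2] = [3872, 1666, 1068, 4131]
r6 m[X7→φ3] = [1, 3, 6, 3]
r6 m[X7→φ4] = [143116, 227978, 160832, 66084]
r6 m[X3→φ2] = [66, 70, 61, 48]
r6 m[X3→φ3] = [58085, 27879, 59610, 48464]
r6 m[X12→φ1] = [9, 7, 2, 5]
r6 m[X12→φ5] = [150076, 177484, 138827, 131623]
r7 m[φ0→X9] = [3356696, 2829450, 1827442, 3734034]
r7 m[φ0→X2] = [22, 14, 12, 27]
r7 m[φ1→X2] = [176, 119, 89, 153]
r7 m[φ1→X12] = [499766, 591370, 461884, 437274]
r7 m[φ2→X2] = [941, 1706, 850, 1054]
r7 m[φ2→X3] = [58085, 27879, 59610, 48464]
r7 m[φ3→X7] = [843858, 1345777, 949605, 389601]
r7 m[φ3→X3] = [66, 70, 61, 48]
r7 m[φ4→X7] = [1, 3, 6, 3]
r7 m[φ5→X12] = [9, 7, 2, 5]
r7 m[X9→φ0] = [1, 1, 1, 1]
r7 m[X2→φ0] = [165616, 203014, 75650, 161262]
r7 m[X2→φ1] = [20702, 23884, 10200, 28458]
r7 m[X2→φ2] = [3872, 1666, 1068, 4131]
r7 m[X7→φ3] = [1, 3, 6, 3]
r7 m[X7→φ4] = [143116, 227978, 160832, 66084]
r7 m[X3→φ2] = [66, 70, 61, 48]
r7 m[X3→φ3] = [58085, 27879, 59610, 48464]
r7 m[X12→φ1] = [9, 7, 2, 5]
r7 m[X12→φ5] = [150076, 177484, 138827, 131623]
r8 m[φ0→X9] = [3356696, 2829450, 1827442, 3734034]
r8 m[φ0→X2] = [22, 14, 12, 27]
r8 m[φ1→X2] = [176, 119, 89, 153]
r8 m[φ1→X12] = [499766, 591370, 461884, 437274]
r8 m[φ2→X2] = [941, 1706, 850, 1054]
r8 m[φ2→X3] = [58085, 27879, 59610, 48464]
r8 m[φ3→X7] = [843858, 1345777, 949605, 389601]
r8 m[φ3→X3] = [66, 70, 61, 48]
r8 m[φ4→X7] = [1, 3, 6, 3]
r8 m[φ5→X12] = [9, 7, 2, 5]
r8 m[X9→φ0] = [1, 1, 1, 1]
r8 m[X2→φ0] = [165616, 203014, 75650, 161262]
r8 m[X2→φ1] = [20702, 23884, 10200, 28458]
r8 m[X2→φ2] = [3872, 1666, 1068, 4131]
r8 m[X7→φ3] = [1, 3, 6, 3]
r8 m[X7→φ4] = [843858, 1345777, 949605, 389601]
r8 m[X3→φ2] = [66, 70, 61, 48]
r8 m[X3→φ3] = [58085, 27879, 59610, 48464]
r8 m[X12→φ1] = [9, 7, 2, 5]
r8 m[X12→φ5] = [499766, 591370, 461884, 437274]
r9 m[φ0→X9] = [3356696, 2829450, 1827442, 3734034]
r9 m[φ0→X2] = [22, 14, 12, 27]
r9 m[φ1→X2] = [176, 119, 89, 153]
r9 m[φ1→X12] = [499766, 591370, 461884, 437274]
r9 m[φ2→X2] = [941, 1706, 850, 1054]
r9 m[φ2→X3] = [58085, 27879, 59610, 48464]
r9 m[φ3→X7] = [843858, 1345777, 949605, 389601]
r9 m[φ3→X3] = [66, 70, 61, 48]
r9 m[φ4→X7] = [1, 3, 6, 3]
r9 m[φ5→X12] = [9, 7, 2, 5]
r9 m[X9→φ0] = [1, 1, 1, 1]
r9 m[X2→φ0] = [165616, 203014, 75650, 161262]
r9 m[X2→φ1] = [20702, 23884, 10200, 28458]
r9 m[X2→φ2] = [3872, 1666, 1068, 4131]
r9 m[X7→φ3] = [1, 3, 6, 3]
r9 m[X7→φ4] = [843858, 1345777, 949605, 389601]
r9 m[X3→φ2] = [66, 70, 61, 48]
r9 m[X3→φ3] = [58085, 27879, 59610, 48464]
r9 m[X12→φ1] = [9, 7, 2, 5]
r9 m[X12→φ5] = [499766, 591370, 461884, 437274]
fixed point reached at round 9
b[X12] = ⊗ incoming = [4497894, 4139590, 923768, 2186370]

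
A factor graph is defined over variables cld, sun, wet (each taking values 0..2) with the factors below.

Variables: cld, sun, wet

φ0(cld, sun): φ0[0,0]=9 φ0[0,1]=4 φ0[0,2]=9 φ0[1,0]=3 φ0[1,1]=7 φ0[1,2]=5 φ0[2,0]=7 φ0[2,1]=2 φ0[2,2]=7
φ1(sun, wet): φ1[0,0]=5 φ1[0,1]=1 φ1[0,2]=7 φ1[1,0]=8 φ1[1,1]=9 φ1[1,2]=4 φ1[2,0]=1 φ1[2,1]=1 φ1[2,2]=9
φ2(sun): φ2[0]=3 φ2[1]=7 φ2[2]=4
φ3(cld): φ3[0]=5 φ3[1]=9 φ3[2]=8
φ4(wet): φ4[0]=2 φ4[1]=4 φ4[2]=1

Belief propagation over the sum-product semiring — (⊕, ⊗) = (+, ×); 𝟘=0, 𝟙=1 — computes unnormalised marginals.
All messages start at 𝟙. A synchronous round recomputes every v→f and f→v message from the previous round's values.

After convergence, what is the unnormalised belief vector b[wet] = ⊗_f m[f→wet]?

b[wet] = [16096, 28820, 10716]

init: all messages = 𝟙 over 3 values
r1 m[φ0→cld] = [22, 15, 16]
r1 m[φ0→sun] = [19, 13, 21]
r1 m[φ1→sun] = [13, 21, 11]
r1 m[φ1→wet] = [14, 11, 20]
r1 m[φ2→sun] = [3, 7, 4]
r1 m[φ3→cld] = [5, 9, 8]
r1 m[φ4→wet] = [2, 4, 1]
r1 m[cld→φ0] = [1, 1, 1]
r1 m[cld→φ3] = [1, 1, 1]
r1 m[sun→φ0] = [1, 1, 1]
r1 m[sun→φ1] = [1, 1, 1]
r1 m[sun→φ2] = [1, 1, 1]
r1 m[wet→φ1] = [1, 1, 1]
r1 m[wet→φ4] = [1, 1, 1]
r2 m[φ0→cld] = [22, 15, 16]
r2 m[φ0→sun] = [19, 13, 21]
r2 m[φ1→sun] = [13, 21, 11]
r2 m[φ1→wet] = [14, 11, 20]
r2 m[φ2→sun] = [3, 7, 4]
r2 m[φ3→cld] = [5, 9, 8]
r2 m[φ4→wet] = [2, 4, 1]
r2 m[cld→φ0] = [5, 9, 8]
r2 m[cld→φ3] = [22, 15, 16]
r2 m[sun→φ0] = [39, 147, 44]
r2 m[sun→φ1] = [57, 91, 84]
r2 m[sun→φ2] = [247, 273, 231]
r2 m[wet→φ1] = [2, 4, 1]
r2 m[wet→φ4] = [14, 11, 20]
r3 m[φ0→cld] = [1335, 1366, 875]
r3 m[φ0→sun] = [128, 99, 146]
r3 m[φ1→sun] = [21, 56, 15]
r3 m[φ1→wet] = [1097, 960, 1519]
r3 m[φ2→sun] = [3, 7, 4]
r3 m[φ3→cld] = [5, 9, 8]
r3 m[φ4→wet] = [2, 4, 1]
r3 m[cld→φ0] = [5, 9, 8]
r3 m[cld→φ3] = [22, 15, 16]
r3 m[sun→φ0] = [39, 147, 44]
r3 m[sun→φ1] = [57, 91, 84]
r3 m[sun→φ2] = [247, 273, 231]
r3 m[wet→φ1] = [2, 4, 1]
r3 m[wet→φ4] = [14, 11, 20]
r4 m[φ0→cld] = [1335, 1366, 875]
r4 m[φ0→sun] = [128, 99, 146]
r4 m[φ1→sun] = [21, 56, 15]
r4 m[φ1→wet] = [1097, 960, 1519]
r4 m[φ2→sun] = [3, 7, 4]
r4 m[φ3→cld] = [5, 9, 8]
r4 m[φ4→wet] = [2, 4, 1]
r4 m[cld→φ0] = [5, 9, 8]
r4 m[cld→φ3] = [1335, 1366, 875]
r4 m[sun→φ0] = [63, 392, 60]
r4 m[sun→φ1] = [384, 693, 584]
r4 m[sun→φ2] = [2688, 5544, 2190]
r4 m[wet→φ1] = [2, 4, 1]
r4 m[wet→φ4] = [1097, 960, 1519]
r5 m[φ0→cld] = [2675, 3233, 1645]
r5 m[φ0→sun] = [128, 99, 146]
r5 m[φ1→sun] = [21, 56, 15]
r5 m[φ1→wet] = [8048, 7205, 10716]
r5 m[φ2→sun] = [3, 7, 4]
r5 m[φ3→cld] = [5, 9, 8]
r5 m[φ4→wet] = [2, 4, 1]
r5 m[cld→φ0] = [5, 9, 8]
r5 m[cld→φ3] = [1335, 1366, 875]
r5 m[sun→φ0] = [63, 392, 60]
r5 m[sun→φ1] = [384, 693, 584]
r5 m[sun→φ2] = [2688, 5544, 2190]
r5 m[wet→φ1] = [2, 4, 1]
r5 m[wet→φ4] = [1097, 960, 1519]
r6 m[φ0→cld] = [2675, 3233, 1645]
r6 m[φ0→sun] = [128, 99, 146]
r6 m[φ1→sun] = [21, 56, 15]
r6 m[φ1→wet] = [8048, 7205, 10716]
r6 m[φ2→sun] = [3, 7, 4]
r6 m[φ3→cld] = [5, 9, 8]
r6 m[φ4→wet] = [2, 4, 1]
r6 m[cld→φ0] = [5, 9, 8]
r6 m[cld→φ3] = [2675, 3233, 1645]
r6 m[sun→φ0] = [63, 392, 60]
r6 m[sun→φ1] = [384, 693, 584]
r6 m[sun→φ2] = [2688, 5544, 2190]
r6 m[wet→φ1] = [2, 4, 1]
r6 m[wet→φ4] = [8048, 7205, 10716]
r7 m[φ0→cld] = [2675, 3233, 1645]
r7 m[φ0→sun] = [128, 99, 146]
r7 m[φ1→sun] = [21, 56, 15]
r7 m[φ1→wet] = [8048, 7205, 10716]
r7 m[φ2→sun] = [3, 7, 4]
r7 m[φ3→cld] = [5, 9, 8]
r7 m[φ4→wet] = [2, 4, 1]
r7 m[cld→φ0] = [5, 9, 8]
r7 m[cld→φ3] = [2675, 3233, 1645]
r7 m[sun→φ0] = [63, 392, 60]
r7 m[sun→φ1] = [384, 693, 584]
r7 m[sun→φ2] = [2688, 5544, 2190]
r7 m[wet→φ1] = [2, 4, 1]
r7 m[wet→φ4] = [8048, 7205, 10716]
fixed point reached at round 7
b[wet] = ⊗ incoming = [16096, 28820, 10716]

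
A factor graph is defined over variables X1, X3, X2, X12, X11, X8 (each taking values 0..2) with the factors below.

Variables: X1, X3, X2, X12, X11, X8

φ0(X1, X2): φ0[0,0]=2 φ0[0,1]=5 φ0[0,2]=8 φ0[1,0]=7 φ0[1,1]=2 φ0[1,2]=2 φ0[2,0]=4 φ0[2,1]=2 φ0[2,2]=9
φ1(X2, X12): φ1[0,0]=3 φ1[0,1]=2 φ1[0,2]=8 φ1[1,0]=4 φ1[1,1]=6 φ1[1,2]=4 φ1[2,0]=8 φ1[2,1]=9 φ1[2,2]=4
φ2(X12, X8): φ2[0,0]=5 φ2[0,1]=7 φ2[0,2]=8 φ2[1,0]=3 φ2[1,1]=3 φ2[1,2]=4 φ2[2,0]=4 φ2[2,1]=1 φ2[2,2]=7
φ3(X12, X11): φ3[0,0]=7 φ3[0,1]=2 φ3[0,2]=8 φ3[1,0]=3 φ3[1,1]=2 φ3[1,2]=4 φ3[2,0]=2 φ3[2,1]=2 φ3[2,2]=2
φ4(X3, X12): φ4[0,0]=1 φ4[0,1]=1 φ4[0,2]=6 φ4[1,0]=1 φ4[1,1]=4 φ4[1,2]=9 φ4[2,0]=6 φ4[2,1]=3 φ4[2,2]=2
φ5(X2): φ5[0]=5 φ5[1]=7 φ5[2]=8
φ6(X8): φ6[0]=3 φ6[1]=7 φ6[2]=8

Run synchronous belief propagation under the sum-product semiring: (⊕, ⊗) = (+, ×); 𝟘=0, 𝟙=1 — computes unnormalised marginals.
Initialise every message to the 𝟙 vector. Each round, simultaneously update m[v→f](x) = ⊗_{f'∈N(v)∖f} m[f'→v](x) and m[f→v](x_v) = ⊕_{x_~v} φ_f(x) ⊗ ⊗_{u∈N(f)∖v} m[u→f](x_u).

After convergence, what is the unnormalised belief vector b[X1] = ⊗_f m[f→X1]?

b[X1] = [19111640, 9421184, 19348144]

init: all messages = 𝟙 over 3 values
r1 m[φ0→X1] = [15, 11, 15]
r1 m[φ0→X2] = [13, 9, 19]
r1 m[φ1→X2] = [13, 14, 21]
r1 m[φ1→X12] = [15, 17, 16]
r1 m[φ2→X12] = [20, 10, 12]
r1 m[φ2→X8] = [12, 11, 19]
r1 m[φ3→X12] = [17, 9, 6]
r1 m[φ3→X11] = [12, 6, 14]
r1 m[φ4→X3] = [8, 14, 11]
r1 m[φ4→X12] = [8, 8, 17]
r1 m[φ5→X2] = [5, 7, 8]
r1 m[φ6→X8] = [3, 7, 8]
r1 m[X1→φ0] = [1, 1, 1]
r1 m[X3→φ4] = [1, 1, 1]
r1 m[X2→φ0] = [1, 1, 1]
r1 m[X2→φ1] = [1, 1, 1]
r1 m[X2→φ5] = [1, 1, 1]
r1 m[X12→φ1] = [1, 1, 1]
r1 m[X12→φ2] = [1, 1, 1]
r1 m[X12→φ3] = [1, 1, 1]
r1 m[X12→φ4] = [1, 1, 1]
r1 m[X11→φ3] = [1, 1, 1]
r1 m[X8→φ2] = [1, 1, 1]
r1 m[X8→φ6] = [1, 1, 1]
r2 m[φ0→X1] = [15, 11, 15]
r2 m[φ0→X2] = [13, 9, 19]
r2 m[φ1→X2] = [13, 14, 21]
r2 m[φ1→X12] = [15, 17, 16]
r2 m[φ2→X12] = [20, 10, 12]
r2 m[φ2→X8] = [12, 11, 19]
r2 m[φ3→X12] = [17, 9, 6]
r2 m[φ3→X11] = [12, 6, 14]
r2 m[φ4→X3] = [8, 14, 11]
r2 m[φ4→X12] = [8, 8, 17]
r2 m[φ5→X2] = [5, 7, 8]
r2 m[φ6→X8] = [3, 7, 8]
r2 m[X1→φ0] = [1, 1, 1]
r2 m[X3→φ4] = [1, 1, 1]
r2 m[X2→φ0] = [65, 98, 168]
r2 m[X2→φ1] = [65, 63, 152]
r2 m[X2→φ5] = [169, 126, 399]
r2 m[X12→φ1] = [2720, 720, 1224]
r2 m[X12→φ2] = [2040, 1224, 1632]
r2 m[X12→φ3] = [2400, 1360, 3264]
r2 m[X12→φ4] = [5100, 1530, 1152]
r2 m[X11→φ3] = [1, 1, 1]
r2 m[X8→φ2] = [3, 7, 8]
r2 m[X8→φ6] = [12, 11, 19]
r3 m[φ0→X1] = [1964, 987, 1968]
r3 m[φ0→X2] = [13, 9, 19]
r3 m[φ1→X2] = [19392, 20096, 33136]
r3 m[φ1→X12] = [1663, 1876, 1380]
r3 m[φ2→X12] = [128, 62, 75]
r3 m[φ2→X8] = [20400, 19584, 32640]
r3 m[φ3→X12] = [17, 9, 6]
r3 m[φ3→X11] = [27408, 14048, 31168]
r3 m[φ4→X3] = [13542, 21588, 37494]
r3 m[φ4→X12] = [8, 8, 17]
r3 m[φ5→X2] = [5, 7, 8]
r3 m[φ6→X8] = [3, 7, 8]
r3 m[X1→φ0] = [1, 1, 1]
r3 m[X3→φ4] = [1, 1, 1]
r3 m[X2→φ0] = [65, 98, 168]
r3 m[X2→φ1] = [65, 63, 152]
r3 m[X2→φ5] = [169, 126, 399]
r3 m[X12→φ1] = [2720, 720, 1224]
r3 m[X12→φ2] = [2040, 1224, 1632]
r3 m[X12→φ3] = [2400, 1360, 3264]
r3 m[X12→φ4] = [5100, 1530, 1152]
r3 m[X11→φ3] = [1, 1, 1]
r3 m[X8→φ2] = [3, 7, 8]
r3 m[X8→φ6] = [12, 11, 19]
r4 m[φ0→X1] = [1964, 987, 1968]
r4 m[φ0→X2] = [13, 9, 19]
r4 m[φ1→X2] = [19392, 20096, 33136]
r4 m[φ1→X12] = [1663, 1876, 1380]
r4 m[φ2→X12] = [128, 62, 75]
r4 m[φ2→X8] = [20400, 19584, 32640]
r4 m[φ3→X12] = [17, 9, 6]
r4 m[φ3→X11] = [27408, 14048, 31168]
r4 m[φ4→X3] = [13542, 21588, 37494]
r4 m[φ4→X12] = [8, 8, 17]
r4 m[φ5→X2] = [5, 7, 8]
r4 m[φ6→X8] = [3, 7, 8]
r4 m[X1→φ0] = [1, 1, 1]
r4 m[X3→φ4] = [1, 1, 1]
r4 m[X2→φ0] = [96960, 140672, 265088]
r4 m[X2→φ1] = [65, 63, 152]
r4 m[X2→φ5] = [252096, 180864, 629584]
r4 m[X12→φ1] = [17408, 4464, 7650]
r4 m[X12→φ2] = [226168, 135072, 140760]
r4 m[X12→φ3] = [1702912, 930496, 1759500]
r4 m[X12→φ4] = [3618688, 1046808, 621000]
r4 m[X11→φ3] = [1, 1, 1]
r4 m[X8→φ2] = [3, 7, 8]
r4 m[X8→φ6] = [20400, 19584, 32640]
r5 m[φ0→X1] = [3017984, 1490240, 3054976]
r5 m[φ0→X2] = [13, 9, 19]
r5 m[φ1→X2] = [122352, 127016, 210040]
r5 m[φ1→X12] = [1663, 1876, 1380]
r5 m[φ2→X12] = [128, 62, 75]
r5 m[φ2→X8] = [2099096, 2129152, 3334952]
r5 m[φ3→X12] = [17, 9, 6]
r5 m[φ3→X11] = [18230872, 8785816, 20864280]
r5 m[φ4→X3] = [8391496, 13394920, 26094552]
r5 m[φ4→X12] = [8, 8, 17]
r5 m[φ5→X2] = [5, 7, 8]
r5 m[φ6→X8] = [3, 7, 8]
r5 m[X1→φ0] = [1, 1, 1]
r5 m[X3→φ4] = [1, 1, 1]
r5 m[X2→φ0] = [96960, 140672, 265088]
r5 m[X2→φ1] = [65, 63, 152]
r5 m[X2→φ5] = [252096, 180864, 629584]
r5 m[X12→φ1] = [17408, 4464, 7650]
r5 m[X12→φ2] = [226168, 135072, 140760]
r5 m[X12→φ3] = [1702912, 930496, 1759500]
r5 m[X12→φ4] = [3618688, 1046808, 621000]
r5 m[X11→φ3] = [1, 1, 1]
r5 m[X8→φ2] = [3, 7, 8]
r5 m[X8→φ6] = [20400, 19584, 32640]
r6 m[φ0→X1] = [3017984, 1490240, 3054976]
r6 m[φ0→X2] = [13, 9, 19]
r6 m[φ1→X2] = [122352, 127016, 210040]
r6 m[φ1→X12] = [1663, 1876, 1380]
r6 m[φ2→X12] = [128, 62, 75]
r6 m[φ2→X8] = [2099096, 2129152, 3334952]
r6 m[φ3→X12] = [17, 9, 6]
r6 m[φ3→X11] = [18230872, 8785816, 20864280]
r6 m[φ4→X3] = [8391496, 13394920, 26094552]
r6 m[φ4→X12] = [8, 8, 17]
r6 m[φ5→X2] = [5, 7, 8]
r6 m[φ6→X8] = [3, 7, 8]
r6 m[X1→φ0] = [1, 1, 1]
r6 m[X3→φ4] = [1, 1, 1]
r6 m[X2→φ0] = [611760, 889112, 1680320]
r6 m[X2→φ1] = [65, 63, 152]
r6 m[X2→φ5] = [1590576, 1143144, 3990760]
r6 m[X12→φ1] = [17408, 4464, 7650]
r6 m[X12→φ2] = [226168, 135072, 140760]
r6 m[X12→φ3] = [1702912, 930496, 1759500]
r6 m[X12→φ4] = [3618688, 1046808, 621000]
r6 m[X11→φ3] = [1, 1, 1]
r6 m[X8→φ2] = [3, 7, 8]
r6 m[X8→φ6] = [2099096, 2129152, 3334952]
r7 m[φ0→X1] = [19111640, 9421184, 19348144]
r7 m[φ0→X2] = [13, 9, 19]
r7 m[φ1→X2] = [122352, 127016, 210040]
r7 m[φ1→X12] = [1663, 1876, 1380]
r7 m[φ2→X12] = [128, 62, 75]
r7 m[φ2→X8] = [2099096, 2129152, 3334952]
r7 m[φ3→X12] = [17, 9, 6]
r7 m[φ3→X11] = [18230872, 8785816, 20864280]
r7 m[φ4→X3] = [8391496, 13394920, 26094552]
r7 m[φ4→X12] = [8, 8, 17]
r7 m[φ5→X2] = [5, 7, 8]
r7 m[φ6→X8] = [3, 7, 8]
r7 m[X1→φ0] = [1, 1, 1]
r7 m[X3→φ4] = [1, 1, 1]
r7 m[X2→φ0] = [611760, 889112, 1680320]
r7 m[X2→φ1] = [65, 63, 152]
r7 m[X2→φ5] = [1590576, 1143144, 3990760]
r7 m[X12→φ1] = [17408, 4464, 7650]
r7 m[X12→φ2] = [226168, 135072, 140760]
r7 m[X12→φ3] = [1702912, 930496, 1759500]
r7 m[X12→φ4] = [3618688, 1046808, 621000]
r7 m[X11→φ3] = [1, 1, 1]
r7 m[X8→φ2] = [3, 7, 8]
r7 m[X8→φ6] = [2099096, 2129152, 3334952]
r8 m[φ0→X1] = [19111640, 9421184, 19348144]
r8 m[φ0→X2] = [13, 9, 19]
r8 m[φ1→X2] = [122352, 127016, 210040]
r8 m[φ1→X12] = [1663, 1876, 1380]
r8 m[φ2→X12] = [128, 62, 75]
r8 m[φ2→X8] = [2099096, 2129152, 3334952]
r8 m[φ3→X12] = [17, 9, 6]
r8 m[φ3→X11] = [18230872, 8785816, 20864280]
r8 m[φ4→X3] = [8391496, 13394920, 26094552]
r8 m[φ4→X12] = [8, 8, 17]
r8 m[φ5→X2] = [5, 7, 8]
r8 m[φ6→X8] = [3, 7, 8]
r8 m[X1→φ0] = [1, 1, 1]
r8 m[X3→φ4] = [1, 1, 1]
r8 m[X2→φ0] = [611760, 889112, 1680320]
r8 m[X2→φ1] = [65, 63, 152]
r8 m[X2→φ5] = [1590576, 1143144, 3990760]
r8 m[X12→φ1] = [17408, 4464, 7650]
r8 m[X12→φ2] = [226168, 135072, 140760]
r8 m[X12→φ3] = [1702912, 930496, 1759500]
r8 m[X12→φ4] = [3618688, 1046808, 621000]
r8 m[X11→φ3] = [1, 1, 1]
r8 m[X8→φ2] = [3, 7, 8]
r8 m[X8→φ6] = [2099096, 2129152, 3334952]
fixed point reached at round 8
b[X1] = ⊗ incoming = [19111640, 9421184, 19348144]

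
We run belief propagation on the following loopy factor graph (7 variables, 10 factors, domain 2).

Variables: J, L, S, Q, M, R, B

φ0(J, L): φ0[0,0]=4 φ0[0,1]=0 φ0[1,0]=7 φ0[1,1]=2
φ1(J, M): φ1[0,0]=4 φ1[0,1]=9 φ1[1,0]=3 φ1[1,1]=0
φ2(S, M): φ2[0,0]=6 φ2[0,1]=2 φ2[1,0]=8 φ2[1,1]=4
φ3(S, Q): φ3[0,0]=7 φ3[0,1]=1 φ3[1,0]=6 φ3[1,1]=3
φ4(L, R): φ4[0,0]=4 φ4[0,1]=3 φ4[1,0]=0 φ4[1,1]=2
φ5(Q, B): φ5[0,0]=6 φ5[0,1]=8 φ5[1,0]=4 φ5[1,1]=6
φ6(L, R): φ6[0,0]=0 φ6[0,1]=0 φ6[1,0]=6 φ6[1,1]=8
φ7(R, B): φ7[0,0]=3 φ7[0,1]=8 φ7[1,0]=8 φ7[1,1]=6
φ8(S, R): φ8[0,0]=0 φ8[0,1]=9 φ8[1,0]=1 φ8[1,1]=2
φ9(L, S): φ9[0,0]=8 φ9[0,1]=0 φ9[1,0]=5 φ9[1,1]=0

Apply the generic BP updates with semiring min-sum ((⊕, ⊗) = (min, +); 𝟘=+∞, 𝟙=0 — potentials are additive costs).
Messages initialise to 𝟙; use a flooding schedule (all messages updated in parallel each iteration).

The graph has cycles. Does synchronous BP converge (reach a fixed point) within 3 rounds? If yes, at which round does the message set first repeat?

NOT CONVERGED within 3 rounds

init: all messages = 𝟙 over 2 values
r1 m[φ0→J] = [0, 2]
r1 m[φ0→L] = [4, 0]
r1 m[φ1→J] = [4, 0]
r1 m[φ1→M] = [3, 0]
r1 m[φ2→S] = [2, 4]
r1 m[φ2→M] = [6, 2]
r1 m[φ3→S] = [1, 3]
r1 m[φ3→Q] = [6, 1]
r1 m[φ4→L] = [3, 0]
r1 m[φ4→R] = [0, 2]
r1 m[φ5→Q] = [6, 4]
r1 m[φ5→B] = [4, 6]
r1 m[φ6→L] = [0, 6]
r1 m[φ6→R] = [0, 0]
r1 m[φ7→R] = [3, 6]
r1 m[φ7→B] = [3, 6]
r1 m[φ8→S] = [0, 1]
r1 m[φ8→R] = [0, 2]
r1 m[φ9→L] = [0, 0]
r1 m[φ9→S] = [5, 0]
r1 m[J→φ0] = [0, 0]
r1 m[J→φ1] = [0, 0]
r1 m[L→φ0] = [0, 0]
r1 m[L→φ4] = [0, 0]
r1 m[L→φ6] = [0, 0]
r1 m[L→φ9] = [0, 0]
r1 m[S→φ2] = [0, 0]
r1 m[S→φ3] = [0, 0]
r1 m[S→φ8] = [0, 0]
r1 m[S→φ9] = [0, 0]
r1 m[Q→φ3] = [0, 0]
r1 m[Q→φ5] = [0, 0]
r1 m[M→φ1] = [0, 0]
r1 m[M→φ2] = [0, 0]
r1 m[R→φ4] = [0, 0]
r1 m[R→φ6] = [0, 0]
r1 m[R→φ7] = [0, 0]
r1 m[R→φ8] = [0, 0]
r1 m[B→φ5] = [0, 0]
r1 m[B→φ7] = [0, 0]
r2 m[φ0→J] = [0, 2]
r2 m[φ0→L] = [4, 0]
r2 m[φ1→J] = [4, 0]
r2 m[φ1→M] = [3, 0]
r2 m[φ2→S] = [2, 4]
r2 m[φ2→M] = [6, 2]
r2 m[φ3→S] = [1, 3]
r2 m[φ3→Q] = [6, 1]
r2 m[φ4→L] = [3, 0]
r2 m[φ4→R] = [0, 2]
r2 m[φ5→Q] = [6, 4]
r2 m[φ5→B] = [4, 6]
r2 m[φ6→L] = [0, 6]
r2 m[φ6→R] = [0, 0]
r2 m[φ7→R] = [3, 6]
r2 m[φ7→B] = [3, 6]
r2 m[φ8→S] = [0, 1]
r2 m[φ8→R] = [0, 2]
r2 m[φ9→L] = [0, 0]
r2 m[φ9→S] = [5, 0]
r2 m[J→φ0] = [4, 0]
r2 m[J→φ1] = [0, 2]
r2 m[L→φ0] = [3, 6]
r2 m[L→φ4] = [4, 6]
r2 m[L→φ6] = [7, 0]
r2 m[L→φ9] = [7, 6]
r2 m[S→φ2] = [6, 4]
r2 m[S→φ3] = [7, 5]
r2 m[S→φ8] = [8, 7]
r2 m[S→φ9] = [3, 8]
r2 m[Q→φ3] = [6, 4]
r2 m[Q→φ5] = [6, 1]
r2 m[M→φ1] = [6, 2]
r2 m[M→φ2] = [3, 0]
r2 m[R→φ4] = [3, 8]
r2 m[R→φ6] = [3, 10]
r2 m[R→φ7] = [0, 4]
r2 m[R→φ8] = [3, 8]
r2 m[B→φ5] = [3, 6]
r2 m[B→φ7] = [4, 6]
r3 m[φ0→J] = [6, 8]
r3 m[φ0→L] = [7, 2]
r3 m[φ1→J] = [10, 2]
r3 m[φ1→M] = [4, 2]
r3 m[φ2→S] = [2, 4]
r3 m[φ2→M] = [12, 8]
r3 m[φ3→S] = [5, 7]
r3 m[φ3→Q] = [11, 8]
r3 m[φ4→L] = [7, 3]
r3 m[φ4→R] = [6, 7]
r3 m[φ5→Q] = [9, 7]
r3 m[φ5→B] = [5, 7]
r3 m[φ6→L] = [3, 9]
r3 m[φ6→R] = [6, 7]
r3 m[φ7→R] = [7, 12]
r3 m[φ7→B] = [3, 8]
r3 m[φ8→S] = [3, 4]
r3 m[φ8→R] = [8, 9]
r3 m[φ9→L] = [8, 8]
r3 m[φ9→S] = [11, 6]
r3 m[J→φ0] = [4, 0]
r3 m[J→φ1] = [0, 2]
r3 m[L→φ0] = [3, 6]
r3 m[L→φ4] = [4, 6]
r3 m[L→φ6] = [7, 0]
r3 m[L→φ9] = [7, 6]
r3 m[S→φ2] = [6, 4]
r3 m[S→φ3] = [7, 5]
r3 m[S→φ8] = [8, 7]
r3 m[S→φ9] = [3, 8]
r3 m[Q→φ3] = [6, 4]
r3 m[Q→φ5] = [6, 1]
r3 m[M→φ1] = [6, 2]
r3 m[M→φ2] = [3, 0]
r3 m[R→φ4] = [3, 8]
r3 m[R→φ6] = [3, 10]
r3 m[R→φ7] = [0, 4]
r3 m[R→φ8] = [3, 8]
r3 m[B→φ5] = [3, 6]
r3 m[B→φ7] = [4, 6]
no fixed point within 3 rounds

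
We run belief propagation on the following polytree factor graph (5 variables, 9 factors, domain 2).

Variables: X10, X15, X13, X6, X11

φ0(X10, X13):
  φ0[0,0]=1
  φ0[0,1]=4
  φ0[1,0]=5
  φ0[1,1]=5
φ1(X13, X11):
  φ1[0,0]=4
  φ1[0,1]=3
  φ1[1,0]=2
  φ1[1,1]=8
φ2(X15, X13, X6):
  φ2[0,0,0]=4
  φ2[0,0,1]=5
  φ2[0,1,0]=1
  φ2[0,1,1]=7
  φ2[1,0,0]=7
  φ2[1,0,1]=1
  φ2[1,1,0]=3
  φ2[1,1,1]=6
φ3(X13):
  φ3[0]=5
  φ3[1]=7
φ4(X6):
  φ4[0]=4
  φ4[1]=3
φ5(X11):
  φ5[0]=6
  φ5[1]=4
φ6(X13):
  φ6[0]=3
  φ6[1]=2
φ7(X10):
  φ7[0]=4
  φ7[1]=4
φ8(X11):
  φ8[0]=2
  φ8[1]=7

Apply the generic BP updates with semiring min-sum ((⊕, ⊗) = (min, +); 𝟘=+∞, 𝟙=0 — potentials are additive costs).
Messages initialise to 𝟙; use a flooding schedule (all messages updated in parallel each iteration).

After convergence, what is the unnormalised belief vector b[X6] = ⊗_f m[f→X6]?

init: all messages = 𝟙 over 2 values
r1 m[φ0→X10] = [1, 5]
r1 m[φ0→X13] = [1, 4]
r1 m[φ1→X13] = [3, 2]
r1 m[φ1→X11] = [2, 3]
r1 m[φ2→X15] = [1, 1]
r1 m[φ2→X13] = [1, 1]
r1 m[φ2→X6] = [1, 1]
r1 m[φ3→X13] = [5, 7]
r1 m[φ4→X6] = [4, 3]
r1 m[φ5→X11] = [6, 4]
r1 m[φ6→X13] = [3, 2]
r1 m[φ7→X10] = [4, 4]
r1 m[φ8→X11] = [2, 7]
r1 m[X10→φ0] = [0, 0]
r1 m[X10→φ7] = [0, 0]
r1 m[X15→φ2] = [0, 0]
r1 m[X13→φ0] = [0, 0]
r1 m[X13→φ1] = [0, 0]
r1 m[X13→φ2] = [0, 0]
r1 m[X13→φ3] = [0, 0]
r1 m[X13→φ6] = [0, 0]
r1 m[X6→φ2] = [0, 0]
r1 m[X6→φ4] = [0, 0]
r1 m[X11→φ1] = [0, 0]
r1 m[X11→φ5] = [0, 0]
r1 m[X11→φ8] = [0, 0]
r2 m[φ0→X10] = [1, 5]
r2 m[φ0→X13] = [1, 4]
r2 m[φ1→X13] = [3, 2]
r2 m[φ1→X11] = [2, 3]
r2 m[φ2→X15] = [1, 1]
r2 m[φ2→X13] = [1, 1]
r2 m[φ2→X6] = [1, 1]
r2 m[φ3→X13] = [5, 7]
r2 m[φ4→X6] = [4, 3]
r2 m[φ5→X11] = [6, 4]
r2 m[φ6→X13] = [3, 2]
r2 m[φ7→X10] = [4, 4]
r2 m[φ8→X11] = [2, 7]
r2 m[X10→φ0] = [4, 4]
r2 m[X10→φ7] = [1, 5]
r2 m[X15→φ2] = [0, 0]
r2 m[X13→φ0] = [12, 12]
r2 m[X13→φ1] = [10, 14]
r2 m[X13→φ2] = [12, 15]
r2 m[X13→φ3] = [8, 9]
r2 m[X13→φ6] = [10, 14]
r2 m[X6→φ2] = [4, 3]
r2 m[X6→φ4] = [1, 1]
r2 m[X11→φ1] = [8, 11]
r2 m[X11→φ5] = [4, 10]
r2 m[X11→φ8] = [8, 7]
r3 m[φ0→X10] = [13, 17]
r3 m[φ0→X13] = [5, 8]
r3 m[φ1→X13] = [12, 10]
r3 m[φ1→X11] = [14, 13]
r3 m[φ2→X15] = [20, 16]
r3 m[φ2→X13] = [4, 5]
r3 m[φ2→X6] = [16, 13]
r3 m[φ3→X13] = [5, 7]
r3 m[φ4→X6] = [4, 3]
r3 m[φ5→X11] = [6, 4]
r3 m[φ6→X13] = [3, 2]
r3 m[φ7→X10] = [4, 4]
r3 m[φ8→X11] = [2, 7]
r3 m[X10→φ0] = [4, 4]
r3 m[X10→φ7] = [1, 5]
r3 m[X15→φ2] = [0, 0]
r3 m[X13→φ0] = [12, 12]
r3 m[X13→φ1] = [10, 14]
r3 m[X13→φ2] = [12, 15]
r3 m[X13→φ3] = [8, 9]
r3 m[X13→φ6] = [10, 14]
r3 m[X6→φ2] = [4, 3]
r3 m[X6→φ4] = [1, 1]
r3 m[X11→φ1] = [8, 11]
r3 m[X11→φ5] = [4, 10]
r3 m[X11→φ8] = [8, 7]
r4 m[φ0→X10] = [13, 17]
r4 m[φ0→X13] = [5, 8]
r4 m[φ1→X13] = [12, 10]
r4 m[φ1→X11] = [14, 13]
r4 m[φ2→X15] = [20, 16]
r4 m[φ2→X13] = [4, 5]
r4 m[φ2→X6] = [16, 13]
r4 m[φ3→X13] = [5, 7]
r4 m[φ4→X6] = [4, 3]
r4 m[φ5→X11] = [6, 4]
r4 m[φ6→X13] = [3, 2]
r4 m[φ7→X10] = [4, 4]
r4 m[φ8→X11] = [2, 7]
r4 m[X10→φ0] = [4, 4]
r4 m[X10→φ7] = [13, 17]
r4 m[X15→φ2] = [0, 0]
r4 m[X13→φ0] = [24, 24]
r4 m[X13→φ1] = [17, 22]
r4 m[X13→φ2] = [25, 27]
r4 m[X13→φ3] = [24, 25]
r4 m[X13→φ6] = [26, 30]
r4 m[X6→φ2] = [4, 3]
r4 m[X6→φ4] = [16, 13]
r4 m[X11→φ1] = [8, 11]
r4 m[X11→φ5] = [16, 20]
r4 m[X11→φ8] = [20, 17]
r5 m[φ0→X10] = [25, 29]
r5 m[φ0→X13] = [5, 8]
r5 m[φ1→X13] = [12, 10]
r5 m[φ1→X11] = [21, 20]
r5 m[φ2→X15] = [32, 29]
r5 m[φ2→X13] = [4, 5]
r5 m[φ2→X6] = [28, 26]
r5 m[φ3→X13] = [5, 7]
r5 m[φ4→X6] = [4, 3]
r5 m[φ5→X11] = [6, 4]
r5 m[φ6→X13] = [3, 2]
r5 m[φ7→X10] = [4, 4]
r5 m[φ8→X11] = [2, 7]
r5 m[X10→φ0] = [4, 4]
r5 m[X10→φ7] = [13, 17]
r5 m[X15→φ2] = [0, 0]
r5 m[X13→φ0] = [24, 24]
r5 m[X13→φ1] = [17, 22]
r5 m[X13→φ2] = [25, 27]
r5 m[X13→φ3] = [24, 25]
r5 m[X13→φ6] = [26, 30]
r5 m[X6→φ2] = [4, 3]
r5 m[X6→φ4] = [16, 13]
r5 m[X11→φ1] = [8, 11]
r5 m[X11→φ5] = [16, 20]
r5 m[X11→φ8] = [20, 17]
r6 m[φ0→X10] = [25, 29]
r6 m[φ0→X13] = [5, 8]
r6 m[φ1→X13] = [12, 10]
r6 m[φ1→X11] = [21, 20]
r6 m[φ2→X15] = [32, 29]
r6 m[φ2→X13] = [4, 5]
r6 m[φ2→X6] = [28, 26]
r6 m[φ3→X13] = [5, 7]
r6 m[φ4→X6] = [4, 3]
r6 m[φ5→X11] = [6, 4]
r6 m[φ6→X13] = [3, 2]
r6 m[φ7→X10] = [4, 4]
r6 m[φ8→X11] = [2, 7]
r6 m[X10→φ0] = [4, 4]
r6 m[X10→φ7] = [25, 29]
r6 m[X15→φ2] = [0, 0]
r6 m[X13→φ0] = [24, 24]
r6 m[X13→φ1] = [17, 22]
r6 m[X13→φ2] = [25, 27]
r6 m[X13→φ3] = [24, 25]
r6 m[X13→φ6] = [26, 30]
r6 m[X6→φ2] = [4, 3]
r6 m[X6→φ4] = [28, 26]
r6 m[X11→φ1] = [8, 11]
r6 m[X11→φ5] = [23, 27]
r6 m[X11→φ8] = [27, 24]
r7 m[φ0→X10] = [25, 29]
r7 m[φ0→X13] = [5, 8]
r7 m[φ1→X13] = [12, 10]
r7 m[φ1→X11] = [21, 20]
r7 m[φ2→X15] = [32, 29]
r7 m[φ2→X13] = [4, 5]
r7 m[φ2→X6] = [28, 26]
r7 m[φ3→X13] = [5, 7]
r7 m[φ4→X6] = [4, 3]
r7 m[φ5→X11] = [6, 4]
r7 m[φ6→X13] = [3, 2]
r7 m[φ7→X10] = [4, 4]
r7 m[φ8→X11] = [2, 7]
r7 m[X10→φ0] = [4, 4]
r7 m[X10→φ7] = [25, 29]
r7 m[X15→φ2] = [0, 0]
r7 m[X13→φ0] = [24, 24]
r7 m[X13→φ1] = [17, 22]
r7 m[X13→φ2] = [25, 27]
r7 m[X13→φ3] = [24, 25]
r7 m[X13→φ6] = [26, 30]
r7 m[X6→φ2] = [4, 3]
r7 m[X6→φ4] = [28, 26]
r7 m[X11→φ1] = [8, 11]
r7 m[X11→φ5] = [23, 27]
r7 m[X11→φ8] = [27, 24]
fixed point reached at round 7
b[X6] = ⊗ incoming = [32, 29]

b[X6] = [32, 29]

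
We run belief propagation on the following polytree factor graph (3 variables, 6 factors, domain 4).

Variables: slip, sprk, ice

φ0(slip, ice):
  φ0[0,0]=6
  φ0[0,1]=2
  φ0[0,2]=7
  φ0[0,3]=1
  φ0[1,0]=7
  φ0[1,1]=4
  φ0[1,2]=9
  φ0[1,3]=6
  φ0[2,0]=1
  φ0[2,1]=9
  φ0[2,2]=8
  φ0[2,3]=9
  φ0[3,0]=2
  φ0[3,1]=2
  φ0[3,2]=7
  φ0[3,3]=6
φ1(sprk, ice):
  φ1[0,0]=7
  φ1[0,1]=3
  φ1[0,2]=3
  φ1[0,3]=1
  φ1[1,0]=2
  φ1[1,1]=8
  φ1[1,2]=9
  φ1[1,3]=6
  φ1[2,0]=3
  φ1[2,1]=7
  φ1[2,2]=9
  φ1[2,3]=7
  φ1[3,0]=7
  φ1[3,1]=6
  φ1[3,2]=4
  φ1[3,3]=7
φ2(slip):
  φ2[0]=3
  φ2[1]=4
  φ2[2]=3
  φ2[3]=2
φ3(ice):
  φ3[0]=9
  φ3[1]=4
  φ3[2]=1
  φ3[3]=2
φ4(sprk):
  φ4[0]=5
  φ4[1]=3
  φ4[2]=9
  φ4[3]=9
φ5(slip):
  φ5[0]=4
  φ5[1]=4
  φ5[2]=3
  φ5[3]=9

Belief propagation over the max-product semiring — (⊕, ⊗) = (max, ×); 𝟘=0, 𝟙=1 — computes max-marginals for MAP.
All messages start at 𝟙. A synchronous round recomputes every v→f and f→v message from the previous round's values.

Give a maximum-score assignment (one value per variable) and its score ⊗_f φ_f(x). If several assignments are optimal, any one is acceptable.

assignment: (slip=1, sprk=3, ice=0); score = 63504

init: all messages = 𝟙 over 4 values
r1 m[φ0→slip] = [7, 9, 9, 7]
r1 m[φ0→ice] = [7, 9, 9, 9]
r1 m[φ1→sprk] = [7, 9, 9, 7]
r1 m[φ1→ice] = [7, 8, 9, 7]
r1 m[φ2→slip] = [3, 4, 3, 2]
r1 m[φ3→ice] = [9, 4, 1, 2]
r1 m[φ4→sprk] = [5, 3, 9, 9]
r1 m[φ5→slip] = [4, 4, 3, 9]
r1 m[slip→φ0] = [1, 1, 1, 1]
r1 m[slip→φ2] = [1, 1, 1, 1]
r1 m[slip→φ5] = [1, 1, 1, 1]
r1 m[sprk→φ1] = [1, 1, 1, 1]
r1 m[sprk→φ4] = [1, 1, 1, 1]
r1 m[ice→φ0] = [1, 1, 1, 1]
r1 m[ice→φ1] = [1, 1, 1, 1]
r1 m[ice→φ3] = [1, 1, 1, 1]
r2 m[φ0→slip] = [7, 9, 9, 7]
r2 m[φ0→ice] = [7, 9, 9, 9]
r2 m[φ1→sprk] = [7, 9, 9, 7]
r2 m[φ1→ice] = [7, 8, 9, 7]
r2 m[φ2→slip] = [3, 4, 3, 2]
r2 m[φ3→ice] = [9, 4, 1, 2]
r2 m[φ4→sprk] = [5, 3, 9, 9]
r2 m[φ5→slip] = [4, 4, 3, 9]
r2 m[slip→φ0] = [12, 16, 9, 18]
r2 m[slip→φ2] = [28, 36, 27, 63]
r2 m[slip→φ5] = [21, 36, 27, 14]
r2 m[sprk→φ1] = [5, 3, 9, 9]
r2 m[sprk→φ4] = [7, 9, 9, 7]
r2 m[ice→φ0] = [63, 32, 9, 14]
r2 m[ice→φ1] = [63, 36, 9, 18]
r2 m[ice→φ3] = [49, 72, 81, 63]
r3 m[φ0→slip] = [378, 441, 288, 126]
r3 m[φ0→ice] = [112, 81, 144, 108]
r3 m[φ1→sprk] = [441, 288, 252, 441]
r3 m[φ1→ice] = [63, 63, 81, 63]
r3 m[φ2→slip] = [3, 4, 3, 2]
r3 m[φ3→ice] = [9, 4, 1, 2]
r3 m[φ4→sprk] = [5, 3, 9, 9]
r3 m[φ5→slip] = [4, 4, 3, 9]
r3 m[slip→φ0] = [12, 16, 9, 18]
r3 m[slip→φ2] = [28, 36, 27, 63]
r3 m[slip→φ5] = [21, 36, 27, 14]
r3 m[sprk→φ1] = [5, 3, 9, 9]
r3 m[sprk→φ4] = [7, 9, 9, 7]
r3 m[ice→φ0] = [63, 32, 9, 14]
r3 m[ice→φ1] = [63, 36, 9, 18]
r3 m[ice→φ3] = [49, 72, 81, 63]
r4 m[φ0→slip] = [378, 441, 288, 126]
r4 m[φ0→ice] = [112, 81, 144, 108]
r4 m[φ1→sprk] = [441, 288, 252, 441]
r4 m[φ1→ice] = [63, 63, 81, 63]
r4 m[φ2→slip] = [3, 4, 3, 2]
r4 m[φ3→ice] = [9, 4, 1, 2]
r4 m[φ4→sprk] = [5, 3, 9, 9]
r4 m[φ5→slip] = [4, 4, 3, 9]
r4 m[slip→φ0] = [12, 16, 9, 18]
r4 m[slip→φ2] = [1512, 1764, 864, 1134]
r4 m[slip→φ5] = [1134, 1764, 864, 252]
r4 m[sprk→φ1] = [5, 3, 9, 9]
r4 m[sprk→φ4] = [441, 288, 252, 441]
r4 m[ice→φ0] = [567, 252, 81, 126]
r4 m[ice→φ1] = [1008, 324, 144, 216]
r4 m[ice→φ3] = [7056, 5103, 11664, 6804]
r5 m[φ0→slip] = [3402, 3969, 2268, 1134]
r5 m[φ0→ice] = [112, 81, 144, 108]
r5 m[φ1→sprk] = [7056, 2592, 3024, 7056]
r5 m[φ1→ice] = [63, 63, 81, 63]
r5 m[φ2→slip] = [3, 4, 3, 2]
r5 m[φ3→ice] = [9, 4, 1, 2]
r5 m[φ4→sprk] = [5, 3, 9, 9]
r5 m[φ5→slip] = [4, 4, 3, 9]
r5 m[slip→φ0] = [12, 16, 9, 18]
r5 m[slip→φ2] = [1512, 1764, 864, 1134]
r5 m[slip→φ5] = [1134, 1764, 864, 252]
r5 m[sprk→φ1] = [5, 3, 9, 9]
r5 m[sprk→φ4] = [441, 288, 252, 441]
r5 m[ice→φ0] = [567, 252, 81, 126]
r5 m[ice→φ1] = [1008, 324, 144, 216]
r5 m[ice→φ3] = [7056, 5103, 11664, 6804]
r6 m[φ0→slip] = [3402, 3969, 2268, 1134]
r6 m[φ0→ice] = [112, 81, 144, 108]
r6 m[φ1→sprk] = [7056, 2592, 3024, 7056]
r6 m[φ1→ice] = [63, 63, 81, 63]
r6 m[φ2→slip] = [3, 4, 3, 2]
r6 m[φ3→ice] = [9, 4, 1, 2]
r6 m[φ4→sprk] = [5, 3, 9, 9]
r6 m[φ5→slip] = [4, 4, 3, 9]
r6 m[slip→φ0] = [12, 16, 9, 18]
r6 m[slip→φ2] = [13608, 15876, 6804, 10206]
r6 m[slip→φ5] = [10206, 15876, 6804, 2268]
r6 m[sprk→φ1] = [5, 3, 9, 9]
r6 m[sprk→φ4] = [7056, 2592, 3024, 7056]
r6 m[ice→φ0] = [567, 252, 81, 126]
r6 m[ice→φ1] = [1008, 324, 144, 216]
r6 m[ice→φ3] = [7056, 5103, 11664, 6804]
r7 m[φ0→slip] = [3402, 3969, 2268, 1134]
r7 m[φ0→ice] = [112, 81, 144, 108]
r7 m[φ1→sprk] = [7056, 2592, 3024, 7056]
r7 m[φ1→ice] = [63, 63, 81, 63]
r7 m[φ2→slip] = [3, 4, 3, 2]
r7 m[φ3→ice] = [9, 4, 1, 2]
r7 m[φ4→sprk] = [5, 3, 9, 9]
r7 m[φ5→slip] = [4, 4, 3, 9]
r7 m[slip→φ0] = [12, 16, 9, 18]
r7 m[slip→φ2] = [13608, 15876, 6804, 10206]
r7 m[slip→φ5] = [10206, 15876, 6804, 2268]
r7 m[sprk→φ1] = [5, 3, 9, 9]
r7 m[sprk→φ4] = [7056, 2592, 3024, 7056]
r7 m[ice→φ0] = [567, 252, 81, 126]
r7 m[ice→φ1] = [1008, 324, 144, 216]
r7 m[ice→φ3] = [7056, 5103, 11664, 6804]
fixed point reached at round 7
traceback from slip: (slip=1, sprk=3, ice=0), score=63504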